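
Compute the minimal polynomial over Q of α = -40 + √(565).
m_α(x) = x^2 + 80x + 1035

From α + 40 = √(565), squaring gives (α + 40)^2 = 565, i.e. α^2 + 80α + 1600 = 565, so α^2 + 80α + 1035 = 0. The discriminant of x^2 + 80x + 1035 is (80)^2 - 4·(1035) = 6400 - 4140 = 2260, and 4·(565) is not a perfect square in Q since 565 is squarefree and ≠ 1. Hence x^2 + 80x + 1035 is irreducible over Q and is the minimal polynomial of α.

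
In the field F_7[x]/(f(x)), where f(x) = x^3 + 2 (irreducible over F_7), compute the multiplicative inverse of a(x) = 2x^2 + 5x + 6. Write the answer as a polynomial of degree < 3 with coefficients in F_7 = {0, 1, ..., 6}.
a(x)^(-1) ≡ 6x^2 + 4x (mod f(x))

Since f is irreducible over F_7, F_7[x]/(f) is a field and a(x) ≠ 0 has an inverse. Apply the extended Euclidean algorithm to f(x) and a(x) in F_7[x]: f(x) = (4x + 4)·a(x) + (5x + 6);  a(x) = (6x + 5)·(5x + 6) + (4). The last nonzero remainder is the constant 4 = gcd(f, a) in F_7. Back-substituting through the division chain expresses 4 = s(x)·a(x) + t(x)·f(x) with s(x) ≡ 3x^2 + 2x (mod f), so (3x^2 + 2x)·a(x) ≡ 4 (mod f). Multiplying by 4^(-1) ≡ 2 in F_7 gives a(x)^(-1) ≡ 2·(3x^2 + 2x) ≡ 6x^2 + 4x (mod f). Check: (2x^2 + 5x + 6)·(6x^2 + 4x) = 5x^4 + 3x^3 + 3x ≡ 1 (mod x^3 + 2).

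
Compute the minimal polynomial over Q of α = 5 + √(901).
m_α(x) = x^2 - 10x - 876

From α - 5 = √(901), squaring gives (α - 5)^2 = 901, i.e. α^2 - 10α + 25 = 901, so α^2 - 10α - 876 = 0. The discriminant of x^2 - 10x - 876 is (-10)^2 - 4·(-876) = 100 + 3504 = 3604, and 4·(901) is not a perfect square in Q since 901 is squarefree and ≠ 1. Hence x^2 - 10x - 876 is irreducible over Q and is the minimal polynomial of α.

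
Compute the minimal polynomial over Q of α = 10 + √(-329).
m_α(x) = x^2 - 20x + 429

From α - 10 = √(-329), squaring gives (α - 10)^2 = -329, i.e. α^2 - 20α + 100 = -329, so α^2 - 20α + 429 = 0. The discriminant of x^2 - 20x + 429 is (-20)^2 - 4·(429) = 400 - 1716 = -1316, and 4·(-329) is not a perfect square in Q since -329 is squarefree and ≠ 1. Hence x^2 - 20x + 429 is irreducible over Q and is the minimal polynomial of α.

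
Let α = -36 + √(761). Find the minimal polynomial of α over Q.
m_α(x) = x^2 + 72x + 535

From α + 36 = √(761), squaring gives (α + 36)^2 = 761, i.e. α^2 + 72α + 1296 = 761, so α^2 + 72α + 535 = 0. The discriminant of x^2 + 72x + 535 is (72)^2 - 4·(535) = 5184 - 2140 = 3044, and 4·(761) is not a perfect square in Q since 761 is squarefree and ≠ 1. Hence x^2 + 72x + 535 is irreducible over Q and is the minimal polynomial of α.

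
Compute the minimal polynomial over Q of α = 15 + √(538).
m_α(x) = x^2 - 30x - 313

From α - 15 = √(538), squaring gives (α - 15)^2 = 538, i.e. α^2 - 30α + 225 = 538, so α^2 - 30α - 313 = 0. The discriminant of x^2 - 30x - 313 is (-30)^2 - 4·(-313) = 900 + 1252 = 2152, and 4·(538) is not a perfect square in Q since 538 is squarefree and ≠ 1. Hence x^2 - 30x - 313 is irreducible over Q and is the minimal polynomial of α.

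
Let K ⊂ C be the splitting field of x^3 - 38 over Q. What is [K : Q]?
[K : Q] = 6

The roots of x^3 - 38 are ∛38, ω∛38, ω^2∛38 where ω = e^(2πi/3) is a primitive cube root of unity, so K = Q(∛38, ω). Now [Q(∛38):Q] = 3 (since 38 is not a perfect cube, x^3 - 38 is irreducible) and [Q(ω):Q] = 2. Both 2 and 3 divide [K:Q], and [K:Q] ≤ 3·2 = 6, so [K:Q] = 6. (Equivalently: Q(∛38) ⊂ R but ω ∉ R, so [K : Q(∛38)] = 2.)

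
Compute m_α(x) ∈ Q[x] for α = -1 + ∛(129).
m_α(x) = x^3 + 3x^2 + 3x - 128

Set β = α + 1 = ∛(129), so β^3 = 129. Then (α + 1)^3 - 129 = 0, i.e. α is a root of g(x) = (x + 1)^3 - 129 = x^3 + 3x^2 + 3x - 128. Since g(x) = h(x + 1) where h(x) = x^3 - 129, and h is irreducible over Q (because 129 is not a perfect cube, so h has no rational root, and a monic cubic with no rational root is irreducible), g is also irreducible (irreducibility is preserved under the substitution x → x + 1). Hence m_α(x) = x^3 + 3x^2 + 3x - 128.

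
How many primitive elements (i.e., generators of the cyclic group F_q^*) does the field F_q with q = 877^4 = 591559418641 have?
There are φ(591559418640) = 155231797248 primitive elements

F_q^* is cyclic of order q - 1 = 591559418640. A cyclic group of order m has exactly φ(m) generators. Here m = 591559418640 = 2^4 · 3 · 5 · 73 · 439 · 76913, so the number of primitive elements is φ(591559418640) = 155231797248.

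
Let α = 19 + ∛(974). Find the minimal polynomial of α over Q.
m_α(x) = x^3 - 57x^2 + 1083x - 7833

Set β = α - 19 = ∛(974), so β^3 = 974. Then (α - 19)^3 - 974 = 0, i.e. α is a root of g(x) = (x - 19)^3 - 974 = x^3 - 57x^2 + 1083x - 7833. Since g(x) = h(x - 19) where h(x) = x^3 - 974, and h is irreducible over Q (because 974 is not a perfect cube, so h has no rational root, and a monic cubic with no rational root is irreducible), g is also irreducible (irreducibility is preserved under the substitution x → x - 19). Hence m_α(x) = x^3 - 57x^2 + 1083x - 7833.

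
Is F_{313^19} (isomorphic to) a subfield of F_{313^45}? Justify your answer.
No: F_{313^19} is not a subfield of F_{313^45}

F_{p^m} embeds in F_{p^n} iff m | n. Here 19 ∤ 45 (since 45 = 2·19 + 7 with remainder 7 ≠ 0), so F_{313^19} is not a subfield of F_{313^45}. Equivalently: if it were, the tower law would give 19 = [F_{313^19}:F_313] dividing [F_{313^45}:F_313] = 45, contradiction.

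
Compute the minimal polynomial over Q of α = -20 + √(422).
m_α(x) = x^2 + 40x - 22

From α + 20 = √(422), squaring gives (α + 20)^2 = 422, i.e. α^2 + 40α + 400 = 422, so α^2 + 40α - 22 = 0. The discriminant of x^2 + 40x - 22 is (40)^2 - 4·(-22) = 1600 + 88 = 1688, and 4·(422) is not a perfect square in Q since 422 is squarefree and ≠ 1. Hence x^2 + 40x - 22 is irreducible over Q and is the minimal polynomial of α.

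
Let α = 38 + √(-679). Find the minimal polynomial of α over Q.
m_α(x) = x^2 - 76x + 2123

From α - 38 = √(-679), squaring gives (α - 38)^2 = -679, i.e. α^2 - 76α + 1444 = -679, so α^2 - 76α + 2123 = 0. The discriminant of x^2 - 76x + 2123 is (-76)^2 - 4·(2123) = 5776 - 8492 = -2716, and 4·(-679) is not a perfect square in Q since -679 is squarefree and ≠ 1. Hence x^2 - 76x + 2123 is irreducible over Q and is the minimal polynomial of α.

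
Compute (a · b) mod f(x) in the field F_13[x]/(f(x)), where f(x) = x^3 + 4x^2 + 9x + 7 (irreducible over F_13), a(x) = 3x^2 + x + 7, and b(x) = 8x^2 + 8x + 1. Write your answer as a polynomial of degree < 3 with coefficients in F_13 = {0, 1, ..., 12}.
a · b ≡ 3x^2 + 10x (mod f(x))

Multiply in F_13[x]: a(x)·b(x) = (3x^2 + x + 7)·(8x^2 + 8x + 1) = 11x^4 + 6x^3 + 2x^2 + 5x + 7. This has degree ≥ 3, so divide by f(x) over F_13: 11x^4 + 6x^3 + 2x^2 + 5x + 7 = (11x + 1)·(x^3 + 4x^2 + 9x + 7) + (3x^2 + 10x). Hence a·b ≡ 3x^2 + 10x (mod f). (F_13[x]/(f) is a field with 13^3 = 2197 elements since f is irreducible of degree 3.)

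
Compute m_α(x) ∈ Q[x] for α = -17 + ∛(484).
m_α(x) = x^3 + 51x^2 + 867x + 4429

Set β = α + 17 = ∛(484), so β^3 = 484. Then (α + 17)^3 - 484 = 0, i.e. α is a root of g(x) = (x + 17)^3 - 484 = x^3 + 51x^2 + 867x + 4429. Since g(x) = h(x + 17) where h(x) = x^3 - 484, and h is irreducible over Q (because 484 is not a perfect cube, so h has no rational root, and a monic cubic with no rational root is irreducible), g is also irreducible (irreducibility is preserved under the substitution x → x + 17). Hence m_α(x) = x^3 + 51x^2 + 867x + 4429.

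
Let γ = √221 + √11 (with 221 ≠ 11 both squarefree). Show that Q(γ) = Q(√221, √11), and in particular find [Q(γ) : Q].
[Q(γ) : Q] = 4 (equivalently, Q(γ) = Q(√221, √11))

Obviously Q(γ) ⊆ Q(√221, √11), and [Q(√221, √11):Q] = 4 (since 221, 11 are distinct squarefree integers > 1 with 2431 not a perfect square). To show equality we compute the minimal polynomial of γ. From γ = √221 + √11: γ^2 = 221 + 2√(2431) + 11 = 232 + 2√(2431), so γ^2 - 232 = 2√(2431); squaring, (γ^2 - 232)^2 = 4·2431, i.e. γ^4 - 464γ^2 + 53824 - 9724 = 0, i.e. γ^4 - 464γ^2 + 44100 = 0. So γ is a root of x^4 - 464x^2 + 44100. This polynomial is irreducible over Q: it has no rational root (each ±√221 ± √11 is irrational), and any factorization into two quadratics over Q would force √(2431) ∈ Q (pairing opposite roots) or √221, √11 ∈ Q (other pairings), all impossible. Hence [Q(γ):Q] = 4 = [Q(√221, √11):Q], so Q(γ) = Q(√221, √11).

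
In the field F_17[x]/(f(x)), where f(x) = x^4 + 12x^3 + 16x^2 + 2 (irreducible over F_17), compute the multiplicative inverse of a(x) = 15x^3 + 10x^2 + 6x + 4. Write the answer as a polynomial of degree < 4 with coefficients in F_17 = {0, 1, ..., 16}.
a(x)^(-1) ≡ 5x^3 + 16x^2 + 16x + 7 (mod f(x))

Since f is irreducible over F_17, F_17[x]/(f) is a field and a(x) ≠ 0 has an inverse. Apply the extended Euclidean algorithm to f(x) and a(x) in F_17[x]: f(x) = (8x)·a(x) + (2x^2 + 2x + 2);  a(x) = (16x + 6)·(2x^2 + 2x + 2) + (13x + 9);  (2x^2 + 2x + 2) = (8x + 9)·(13x + 9) + (6). The last nonzero remainder is the constant 6 = gcd(f, a) in F_17. Back-substituting through the division chain expresses 6 = s(x)·a(x) + t(x)·f(x) with s(x) ≡ 13x^3 + 11x^2 + 11x + 8 (mod f), so (13x^3 + 11x^2 + 11x + 8)·a(x) ≡ 6 (mod f). Multiplying by 6^(-1) ≡ 3 in F_17 gives a(x)^(-1) ≡ 3·(13x^3 + 11x^2 + 11x + 8) ≡ 5x^3 + 16x^2 + 16x + 7 (mod f). Check: (15x^3 + 10x^2 + 6x + 4)·(5x^3 + 16x^2 + 16x + 7) = 7x^6 + x^5 + 5x^4 + 7x^3 + 9x^2 + 4x + 11 ≡ 1 (mod x^4 + 12x^3 + 16x^2 + 2).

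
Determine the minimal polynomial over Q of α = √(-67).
m_α(x) = x^2 + 67

α satisfies α^2 + 67 = 0, so x^2 + 67 annihilates α. Since d = -67 is squarefree and ≠ 1, it is not a perfect square in Q, so x^2 + 67 has no rational root and is therefore irreducible over Q (a degree-2 polynomial over a field is irreducible iff it has no root). Hence m_α(x) = x^2 + 67.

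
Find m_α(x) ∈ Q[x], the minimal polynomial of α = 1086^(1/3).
m_α(x) = x^3 - 1086

α satisfies α^3 = 1086, so x^3 - 1086 annihilates α. By the rational root test, a rational root p/q (in lowest terms) of x^3 - 1086 would satisfy p^3 = 1086 q^3, forcing q = 1 and p^3 = 1086; but 1086 is not a perfect cube, contradiction. A monic cubic over Q with no rational root is irreducible (any nontrivial factorization would include a linear factor). Hence x^3 - 1086 is the minimal polynomial of α, and in particular [Q(α):Q] = 3.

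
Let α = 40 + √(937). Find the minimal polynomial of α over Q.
m_α(x) = x^2 - 80x + 663

From α - 40 = √(937), squaring gives (α - 40)^2 = 937, i.e. α^2 - 80α + 1600 = 937, so α^2 - 80α + 663 = 0. The discriminant of x^2 - 80x + 663 is (-80)^2 - 4·(663) = 6400 - 2652 = 3748, and 4·(937) is not a perfect square in Q since 937 is squarefree and ≠ 1. Hence x^2 - 80x + 663 is irreducible over Q and is the minimal polynomial of α.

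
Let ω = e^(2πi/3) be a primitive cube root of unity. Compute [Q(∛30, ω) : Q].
[Q(∛30, ω) : Q] = 6

[Q(∛30):Q] = 3 (min poly x^3 - 30, irreducible since 30 is not a perfect cube). [Q(ω):Q] = 2 (min poly x^2 + x + 1). Since Q(∛30) ⊂ R and ω ∉ R, we have ω ∉ Q(∛30), so x^2 + x + 1 remains irreducible over Q(∛30) and [Q(∛30, ω) : Q(∛30)] = 2. By the tower law, [Q(∛30, ω) : Q] = 3 · 2 = 6. (In fact Q(∛30, ω) is the splitting field of x^3 - 30 over Q.)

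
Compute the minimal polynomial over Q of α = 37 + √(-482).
m_α(x) = x^2 - 74x + 1851

From α - 37 = √(-482), squaring gives (α - 37)^2 = -482, i.e. α^2 - 74α + 1369 = -482, so α^2 - 74α + 1851 = 0. The discriminant of x^2 - 74x + 1851 is (-74)^2 - 4·(1851) = 5476 - 7404 = -1928, and 4·(-482) is not a perfect square in Q since -482 is squarefree and ≠ 1. Hence x^2 - 74x + 1851 is irreducible over Q and is the minimal polynomial of α.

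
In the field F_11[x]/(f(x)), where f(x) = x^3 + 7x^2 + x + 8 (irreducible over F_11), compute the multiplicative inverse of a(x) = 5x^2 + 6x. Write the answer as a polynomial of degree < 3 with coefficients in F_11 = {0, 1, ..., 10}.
a(x)^(-1) ≡ x^2 (mod f(x))

Since f is irreducible over F_11, F_11[x]/(f) is a field and a(x) ≠ 0 has an inverse. Apply the extended Euclidean algorithm to f(x) and a(x) in F_11[x]: f(x) = (9x + 6)·a(x) + (9x + 8);  a(x) = (3x + 9)·(9x + 8) + (5). The last nonzero remainder is the constant 5 = gcd(f, a) in F_11. Back-substituting through the division chain expresses 5 = s(x)·a(x) + t(x)·f(x) with s(x) ≡ 5x^2 (mod f), so (5x^2)·a(x) ≡ 5 (mod f). Multiplying by 5^(-1) ≡ 9 in F_11 gives a(x)^(-1) ≡ 9·(5x^2) ≡ x^2 (mod f). Check: (5x^2 + 6x)·(x^2) = 5x^4 + 6x^3 ≡ 1 (mod x^3 + 7x^2 + x + 8).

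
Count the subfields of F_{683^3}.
F_{683^3} has 2 subfields

The subfields of F_{p^n} are exactly the fields F_{p^d} for d | n (each is the fixed field of the unique index-d subgroup of Gal(F_{p^n}/F_p) ≅ Z/nZ). The divisors of n = 3 are {1, 3}, giving 2 subfields: F_{683^1}, F_{683^3}.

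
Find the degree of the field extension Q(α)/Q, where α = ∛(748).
[Q(α):Q] = 3

The minimal polynomial of α is x^3 - 748, irreducible over Q since 748 is not a perfect cube (so x^3 - 748 has no rational root). Hence [Q(α):Q] = deg(m_α) = 3.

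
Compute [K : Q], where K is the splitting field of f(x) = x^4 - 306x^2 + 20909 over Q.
[K : Q] = 4

Solving the quadratic in x^2: x^2 = (306 ± √(306^2 - 4·20909))/2 = (306 ± √10000)/2 = (306 ± 100)/2, giving x^2 = 103 or x^2 = 203. So f(x) = (x^2 - 103)(x^2 - 203) and the roots of f are ±√103, ±√203. Hence the splitting field is K = Q(√103, √203). Since 103 and 203 are distinct squarefree integers > 1, their product 20909 is not a perfect square, so √203 ∉ Q(√103). By the tower law [K:Q] = [Q(√103,√203):Q(√103)] · [Q(√103):Q] = 2 · 2 = 4.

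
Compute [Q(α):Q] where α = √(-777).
[Q(α):Q] = 2

[Q(α):Q] equals the degree of the minimal polynomial of α. Here α^2 = -777 and x^2 + 777 is irreducible (d = -777 is squarefree, ≠ 1, hence not a square), so deg(m_α) = 2. Thus [Q(α):Q] = 2.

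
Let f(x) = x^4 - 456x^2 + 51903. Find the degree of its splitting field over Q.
[K : Q] = 4

Solving the quadratic in x^2: x^2 = (456 ± √(456^2 - 4·51903))/2 = (456 ± √324)/2 = (456 ± 18)/2, giving x^2 = 219 or x^2 = 237. So f(x) = (x^2 - 219)(x^2 - 237) and the roots of f are ±√219, ±√237. Hence the splitting field is K = Q(√219, √237). Since 219 and 237 are distinct squarefree integers > 1, their product 51903 is not a perfect square, so √237 ∉ Q(√219). By the tower law [K:Q] = [Q(√219,√237):Q(√219)] · [Q(√219):Q] = 2 · 2 = 4.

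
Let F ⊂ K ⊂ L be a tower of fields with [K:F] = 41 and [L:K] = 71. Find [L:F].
[L:F] = 2911

The tower law says that for any tower of field extensions F ⊂ K ⊂ L with finite degrees, [L:F] = [L:K] · [K:F]. Here this gives [L:F] = 71 · 41 = 2911.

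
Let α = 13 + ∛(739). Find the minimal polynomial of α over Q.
m_α(x) = x^3 - 39x^2 + 507x - 2936

Set β = α - 13 = ∛(739), so β^3 = 739. Then (α - 13)^3 - 739 = 0, i.e. α is a root of g(x) = (x - 13)^3 - 739 = x^3 - 39x^2 + 507x - 2936. Since g(x) = h(x - 13) where h(x) = x^3 - 739, and h is irreducible over Q (because 739 is not a perfect cube, so h has no rational root, and a monic cubic with no rational root is irreducible), g is also irreducible (irreducibility is preserved under the substitution x → x - 13). Hence m_α(x) = x^3 - 39x^2 + 507x - 2936.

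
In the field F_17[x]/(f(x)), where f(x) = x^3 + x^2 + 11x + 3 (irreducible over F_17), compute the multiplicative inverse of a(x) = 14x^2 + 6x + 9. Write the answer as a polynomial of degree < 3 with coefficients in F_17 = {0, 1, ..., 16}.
a(x)^(-1) ≡ 8x^2 + 10x + 16 (mod f(x))

Since f is irreducible over F_17, F_17[x]/(f) is a field and a(x) ≠ 0 has an inverse. Apply the extended Euclidean algorithm to f(x) and a(x) in F_17[x]: f(x) = (11x + 16)·a(x) + (3x + 12);  a(x) = (16x + 6)·(3x + 12) + (5). The last nonzero remainder is the constant 5 = gcd(f, a) in F_17. Back-substituting through the division chain expresses 5 = s(x)·a(x) + t(x)·f(x) with s(x) ≡ 6x^2 + 16x + 12 (mod f), so (6x^2 + 16x + 12)·a(x) ≡ 5 (mod f). Multiplying by 5^(-1) ≡ 7 in F_17 gives a(x)^(-1) ≡ 7·(6x^2 + 16x + 12) ≡ 8x^2 + 10x + 16 (mod f). Check: (14x^2 + 6x + 9)·(8x^2 + 10x + 16) = 10x^4 + x^3 + 16x^2 + 16x + 8 ≡ 1 (mod x^3 + x^2 + 11x + 3).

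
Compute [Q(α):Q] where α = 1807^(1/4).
[Q(α):Q] = 4

α is a root of x^4 - 1807. By Eisenstein's criterion at the prime p = 13 (which divides the constant term 1807 but p^2 = 169 does not, since 1807 is squarefree), x^4 - 1807 is irreducible over Q. Hence [Q(α):Q] = 4.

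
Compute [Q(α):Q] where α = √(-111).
[Q(α):Q] = 2

[Q(α):Q] equals the degree of the minimal polynomial of α. Here α^2 = -111 and x^2 + 111 is irreducible (d = -111 is squarefree, ≠ 1, hence not a square), so deg(m_α) = 2. Thus [Q(α):Q] = 2.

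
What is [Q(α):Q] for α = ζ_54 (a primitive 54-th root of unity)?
[Q(α):Q] = 18

The minimal polynomial of ζ_54 over Q is the 54-th cyclotomic polynomial Φ_54(x), which is irreducible over Q and has degree φ(54) = 18. Hence [Q(α):Q] = φ(54) = 18.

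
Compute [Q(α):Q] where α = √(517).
[Q(α):Q] = 2

[Q(α):Q] equals the degree of the minimal polynomial of α. Here α^2 = 517 and x^2 - 517 is irreducible (d = 517 is squarefree, ≠ 1, hence not a square), so deg(m_α) = 2. Thus [Q(α):Q] = 2.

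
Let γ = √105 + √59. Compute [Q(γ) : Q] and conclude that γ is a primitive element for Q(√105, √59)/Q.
[Q(γ) : Q] = 4 (equivalently, Q(γ) = Q(√105, √59))

Obviously Q(γ) ⊆ Q(√105, √59), and [Q(√105, √59):Q] = 4 (since 105, 59 are distinct squarefree integers > 1 with 6195 not a perfect square). To show equality we compute the minimal polynomial of γ. From γ = √105 + √59: γ^2 = 105 + 2√(6195) + 59 = 164 + 2√(6195), so γ^2 - 164 = 2√(6195); squaring, (γ^2 - 164)^2 = 4·6195, i.e. γ^4 - 328γ^2 + 26896 - 24780 = 0, i.e. γ^4 - 328γ^2 + 2116 = 0. So γ is a root of x^4 - 328x^2 + 2116. This polynomial is irreducible over Q: it has no rational root (each ±√105 ± √59 is irrational), and any factorization into two quadratics over Q would force √(6195) ∈ Q (pairing opposite roots) or √105, √59 ∈ Q (other pairings), all impossible. Hence [Q(γ):Q] = 4 = [Q(√105, √59):Q], so Q(γ) = Q(√105, √59).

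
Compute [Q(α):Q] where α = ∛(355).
[Q(α):Q] = 3

The minimal polynomial of α is x^3 - 355, irreducible over Q since 355 is not a perfect cube (so x^3 - 355 has no rational root). Hence [Q(α):Q] = deg(m_α) = 3.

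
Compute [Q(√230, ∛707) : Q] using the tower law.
[Q(√230, ∛707) : Q] = 6

Let L = Q(√230, ∛707). Since Q(√230) ⊂ L and [Q(√230):Q] = 2, the tower law gives 2 | [L:Q]. Likewise Q(∛707) ⊂ L with [Q(∛707):Q] = 3 (because 707 is not a perfect cube), so 3 | [L:Q]. As gcd(2,3) = 1, [L:Q] is divisible by 6. Conversely L is generated over Q by √230 and ∛707, so [L:Q] ≤ 2·3 = 6. Therefore [Q(√230, ∛707) : Q] = 6.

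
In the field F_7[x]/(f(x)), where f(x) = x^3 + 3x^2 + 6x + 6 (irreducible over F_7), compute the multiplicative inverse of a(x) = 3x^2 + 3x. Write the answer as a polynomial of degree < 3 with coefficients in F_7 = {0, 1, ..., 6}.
a(x)^(-1) ≡ 4x^2 + 6x + 5 (mod f(x))

Since f is irreducible over F_7, F_7[x]/(f) is a field and a(x) ≠ 0 has an inverse. Apply the extended Euclidean algorithm to f(x) and a(x) in F_7[x]: f(x) = (5x + 3)·a(x) + (4x + 6);  a(x) = (6x + 4)·(4x + 6) + (4). The last nonzero remainder is the constant 4 = gcd(f, a) in F_7. Back-substituting through the division chain expresses 4 = s(x)·a(x) + t(x)·f(x) with s(x) ≡ 2x^2 + 3x + 6 (mod f), so (2x^2 + 3x + 6)·a(x) ≡ 4 (mod f). Multiplying by 4^(-1) ≡ 2 in F_7 gives a(x)^(-1) ≡ 2·(2x^2 + 3x + 6) ≡ 4x^2 + 6x + 5 (mod f). Check: (3x^2 + 3x)·(4x^2 + 6x + 5) = 5x^4 + 2x^3 + 5x^2 + x ≡ 1 (mod x^3 + 3x^2 + 6x + 6).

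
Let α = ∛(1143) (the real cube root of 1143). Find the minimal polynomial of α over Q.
m_α(x) = x^3 - 1143

α satisfies α^3 = 1143, so x^3 - 1143 annihilates α. By the rational root test, a rational root p/q (in lowest terms) of x^3 - 1143 would satisfy p^3 = 1143 q^3, forcing q = 1 and p^3 = 1143; but 1143 is not a perfect cube, contradiction. A monic cubic over Q with no rational root is irreducible (any nontrivial factorization would include a linear factor). Hence x^3 - 1143 is the minimal polynomial of α, and in particular [Q(α):Q] = 3.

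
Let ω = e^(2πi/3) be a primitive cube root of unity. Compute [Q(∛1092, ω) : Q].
[Q(∛1092, ω) : Q] = 6

[Q(∛1092):Q] = 3 (min poly x^3 - 1092, irreducible since 1092 is not a perfect cube). [Q(ω):Q] = 2 (min poly x^2 + x + 1). Since Q(∛1092) ⊂ R and ω ∉ R, we have ω ∉ Q(∛1092), so x^2 + x + 1 remains irreducible over Q(∛1092) and [Q(∛1092, ω) : Q(∛1092)] = 2. By the tower law, [Q(∛1092, ω) : Q] = 3 · 2 = 6. (In fact Q(∛1092, ω) is the splitting field of x^3 - 1092 over Q.)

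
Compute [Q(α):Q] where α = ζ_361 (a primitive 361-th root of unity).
[Q(α):Q] = 342

The minimal polynomial of ζ_361 over Q is the 361-th cyclotomic polynomial Φ_361(x), which is irreducible over Q and has degree φ(361) = 342. Hence [Q(α):Q] = φ(361) = 342.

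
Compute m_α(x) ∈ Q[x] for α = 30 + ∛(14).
m_α(x) = x^3 - 90x^2 + 2700x - 27014

Set β = α - 30 = ∛(14), so β^3 = 14. Then (α - 30)^3 - 14 = 0, i.e. α is a root of g(x) = (x - 30)^3 - 14 = x^3 - 90x^2 + 2700x - 27014. Since g(x) = h(x - 30) where h(x) = x^3 - 14, and h is irreducible over Q (because 14 is not a perfect cube, so h has no rational root, and a monic cubic with no rational root is irreducible), g is also irreducible (irreducibility is preserved under the substitution x → x - 30). Hence m_α(x) = x^3 - 90x^2 + 2700x - 27014.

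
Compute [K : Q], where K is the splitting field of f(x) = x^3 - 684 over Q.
[K : Q] = 6

The roots of x^3 - 684 are ∛684, ω∛684, ω^2∛684 where ω = e^(2πi/3) is a primitive cube root of unity, so K = Q(∛684, ω). Now [Q(∛684):Q] = 3 (since 684 is not a perfect cube, x^3 - 684 is irreducible) and [Q(ω):Q] = 2. Both 2 and 3 divide [K:Q], and [K:Q] ≤ 3·2 = 6, so [K:Q] = 6. (Equivalently: Q(∛684) ⊂ R but ω ∉ R, so [K : Q(∛684)] = 2.)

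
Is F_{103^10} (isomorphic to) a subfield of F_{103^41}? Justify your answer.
No: F_{103^10} is not a subfield of F_{103^41}

F_{p^m} embeds in F_{p^n} iff m | n. Here 10 ∤ 41 (since 41 = 4·10 + 1 with remainder 1 ≠ 0), so F_{103^10} is not a subfield of F_{103^41}. Equivalently: if it were, the tower law would give 10 = [F_{103^10}:F_103] dividing [F_{103^41}:F_103] = 41, contradiction.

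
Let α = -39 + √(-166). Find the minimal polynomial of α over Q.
m_α(x) = x^2 + 78x + 1687

From α + 39 = √(-166), squaring gives (α + 39)^2 = -166, i.e. α^2 + 78α + 1521 = -166, so α^2 + 78α + 1687 = 0. The discriminant of x^2 + 78x + 1687 is (78)^2 - 4·(1687) = 6084 - 6748 = -664, and 4·(-166) is not a perfect square in Q since -166 is squarefree and ≠ 1. Hence x^2 + 78x + 1687 is irreducible over Q and is the minimal polynomial of α.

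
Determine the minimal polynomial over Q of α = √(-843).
m_α(x) = x^2 + 843

α satisfies α^2 + 843 = 0, so x^2 + 843 annihilates α. Since d = -843 is squarefree and ≠ 1, it is not a perfect square in Q, so x^2 + 843 has no rational root and is therefore irreducible over Q (a degree-2 polynomial over a field is irreducible iff it has no root). Hence m_α(x) = x^2 + 843.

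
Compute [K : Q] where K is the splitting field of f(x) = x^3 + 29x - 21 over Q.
[K : Q] = 6

By the rational root test, any rational root of the monic integer polynomial f(x) = x^3 + 29x - 21 must be an integer dividing the constant term -21, i.e. one of ±{1, 3, 7, 21}. Evaluating: f(1) = 9, f(-1) = -51, f(3) = 93, f(-3) = -135, f(7) = 525, f(-7) = -567, f(21) = 9849, f(-21) = -9891; none is 0, so f has no rational root and is therefore irreducible over Q (a cubic with no linear factor over a field is irreducible). For an irreducible cubic, the Galois group is A_3 or S_3 according as the discriminant disc(f) = -4a^3 - 27b^2 = -4·(29)^3 - 27·(-21)^2 = -109463 is or is not a square in Q. Here disc(f) = -109463 is not a perfect square in Q, so the Galois group of f over Q is not contained in A_3 and must be all of S_3. The splitting field has degree |S_3| = 6 over Q, so [K : Q] = 6.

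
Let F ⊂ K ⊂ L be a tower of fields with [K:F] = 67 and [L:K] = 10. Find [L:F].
[L:F] = 670

The tower law says that for any tower of field extensions F ⊂ K ⊂ L with finite degrees, [L:F] = [L:K] · [K:F]. Here this gives [L:F] = 10 · 67 = 670.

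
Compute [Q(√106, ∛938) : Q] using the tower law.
[Q(√106, ∛938) : Q] = 6

Let L = Q(√106, ∛938). Since Q(√106) ⊂ L and [Q(√106):Q] = 2, the tower law gives 2 | [L:Q]. Likewise Q(∛938) ⊂ L with [Q(∛938):Q] = 3 (because 938 is not a perfect cube), so 3 | [L:Q]. As gcd(2,3) = 1, [L:Q] is divisible by 6. Conversely L is generated over Q by √106 and ∛938, so [L:Q] ≤ 2·3 = 6. Therefore [Q(√106, ∛938) : Q] = 6.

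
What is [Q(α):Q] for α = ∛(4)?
[Q(α):Q] = 3

The minimal polynomial of α is x^3 - 4, irreducible over Q since 4 is not a perfect cube (so x^3 - 4 has no rational root). Hence [Q(α):Q] = deg(m_α) = 3.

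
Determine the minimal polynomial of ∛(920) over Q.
m_α(x) = x^3 - 920

α satisfies α^3 = 920, so x^3 - 920 annihilates α. By the rational root test, a rational root p/q (in lowest terms) of x^3 - 920 would satisfy p^3 = 920 q^3, forcing q = 1 and p^3 = 920; but 920 is not a perfect cube, contradiction. A monic cubic over Q with no rational root is irreducible (any nontrivial factorization would include a linear factor). Hence x^3 - 920 is the minimal polynomial of α, and in particular [Q(α):Q] = 3.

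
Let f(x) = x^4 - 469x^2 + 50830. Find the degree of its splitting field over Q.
[K : Q] = 4

Solving the quadratic in x^2: x^2 = (469 ± √(469^2 - 4·50830))/2 = (469 ± √16641)/2 = (469 ± 129)/2, giving x^2 = 299 or x^2 = 170. So f(x) = (x^2 - 299)(x^2 - 170) and the roots of f are ±√299, ±√170. Hence the splitting field is K = Q(√299, √170). Since 299 and 170 are distinct squarefree integers > 1, their product 50830 is not a perfect square, so √170 ∉ Q(√299). By the tower law [K:Q] = [Q(√299,√170):Q(√299)] · [Q(√299):Q] = 2 · 2 = 4.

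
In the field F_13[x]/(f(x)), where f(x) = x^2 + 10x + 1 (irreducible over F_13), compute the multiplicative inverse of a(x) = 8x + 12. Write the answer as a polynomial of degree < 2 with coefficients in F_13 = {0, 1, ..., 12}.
a(x)^(-1) ≡ 9x + 5 (mod f(x))

Since f is irreducible over F_13, F_13[x]/(f) is a field and a(x) ≠ 0 has an inverse. Apply the extended Euclidean algorithm to f(x) and a(x) in F_13[x]: f(x) = (5x + 10)·a(x) + (11). The last nonzero remainder is the constant 11 = gcd(f, a) in F_13. Back-substituting through the division chain expresses 11 = s(x)·a(x) + t(x)·f(x) with s(x) ≡ 8x + 3 (mod f), so (8x + 3)·a(x) ≡ 11 (mod f). Multiplying by 11^(-1) ≡ 6 in F_13 gives a(x)^(-1) ≡ 6·(8x + 3) ≡ 9x + 5 (mod f). Check: (8x + 12)·(9x + 5) = 7x^2 + 5x + 8 ≡ 1 (mod x^2 + 10x + 1).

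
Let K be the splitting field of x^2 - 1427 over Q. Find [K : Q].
[K : Q] = 2

f(x) = x^2 - 1427 factors as (x - √1427)(x + √1427). The splitting field is K = Q(√1427). Since 1427 is squarefree and > 1, it is not a perfect square, so x^2 - 1427 is irreducible over Q and [Q(√1427) : Q] = 2. Hence [K : Q] = 2.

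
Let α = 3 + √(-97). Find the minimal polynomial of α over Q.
m_α(x) = x^2 - 6x + 106

From α - 3 = √(-97), squaring gives (α - 3)^2 = -97, i.e. α^2 - 6α + 9 = -97, so α^2 - 6α + 106 = 0. The discriminant of x^2 - 6x + 106 is (-6)^2 - 4·(106) = 36 - 424 = -388, and 4·(-97) is not a perfect square in Q since -97 is squarefree and ≠ 1. Hence x^2 - 6x + 106 is irreducible over Q and is the minimal polynomial of α.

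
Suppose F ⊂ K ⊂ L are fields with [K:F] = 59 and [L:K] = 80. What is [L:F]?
[L:F] = 4720

The tower law says that for any tower of field extensions F ⊂ K ⊂ L with finite degrees, [L:F] = [L:K] · [K:F]. Here this gives [L:F] = 80 · 59 = 4720.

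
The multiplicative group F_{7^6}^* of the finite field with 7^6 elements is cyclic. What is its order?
|F_{7^6}^*| = 117648

F_{7^6} has 7^6 = 117649 elements; its multiplicative group consists of all nonzero elements, so |F_{7^6}^*| = 117649 - 1 = 117648. (It is cyclic since any finite subgroup of the multiplicative group of a field is cyclic.)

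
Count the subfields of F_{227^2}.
F_{227^2} has 2 subfields

The subfields of F_{p^n} are exactly the fields F_{p^d} for d | n (each is the fixed field of the unique index-d subgroup of Gal(F_{p^n}/F_p) ≅ Z/nZ). The divisors of n = 2 are {1, 2}, giving 2 subfields: F_{227^1}, F_{227^2}.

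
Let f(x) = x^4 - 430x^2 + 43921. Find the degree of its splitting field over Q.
[K : Q] = 4

Solving the quadratic in x^2: x^2 = (430 ± √(430^2 - 4·43921))/2 = (430 ± √9216)/2 = (430 ± 96)/2, giving x^2 = 263 or x^2 = 167. So f(x) = (x^2 - 263)(x^2 - 167) and the roots of f are ±√263, ±√167. Hence the splitting field is K = Q(√263, √167). Since 263 and 167 are distinct squarefree integers > 1, their product 43921 is not a perfect square, so √167 ∉ Q(√263). By the tower law [K:Q] = [Q(√263,√167):Q(√263)] · [Q(√263):Q] = 2 · 2 = 4.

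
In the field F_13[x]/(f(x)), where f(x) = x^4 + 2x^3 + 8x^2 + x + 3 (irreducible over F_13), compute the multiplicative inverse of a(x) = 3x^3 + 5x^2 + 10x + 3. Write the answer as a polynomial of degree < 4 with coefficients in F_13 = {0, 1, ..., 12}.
a(x)^(-1) ≡ 10x^3 + 7x^2 + 5x + 1 (mod f(x))

Since f is irreducible over F_13, F_13[x]/(f) is a field and a(x) ≠ 0 has an inverse. Apply the extended Euclidean algorithm to f(x) and a(x) in F_13[x]: f(x) = (9x + 3)·a(x) + (7x^2 + 9x + 7);  a(x) = (6x + 6)·(7x^2 + 9x + 7) + (5x);  (7x^2 + 9x + 7) = (4x + 7)·(5x) + (7). The last nonzero remainder is the constant 7 = gcd(f, a) in F_13. Back-substituting through the division chain expresses 7 = s(x)·a(x) + t(x)·f(x) with s(x) ≡ 5x^3 + 10x^2 + 9x + 7 (mod f), so (5x^3 + 10x^2 + 9x + 7)·a(x) ≡ 7 (mod f). Multiplying by 7^(-1) ≡ 2 in F_13 gives a(x)^(-1) ≡ 2·(5x^3 + 10x^2 + 9x + 7) ≡ 10x^3 + 7x^2 + 5x + 1 (mod f). Check: (3x^3 + 5x^2 + 10x + 3)·(10x^3 + 7x^2 + 5x + 1) = 4x^6 + 6x^5 + 7x^4 + 11x^3 + 11x^2 + 12x + 3 ≡ 1 (mod x^4 + 2x^3 + 8x^2 + x + 3).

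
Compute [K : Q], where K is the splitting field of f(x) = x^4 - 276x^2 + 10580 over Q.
[K : Q] = 4

Solving the quadratic in x^2: x^2 = (276 ± √(276^2 - 4·10580))/2 = (276 ± √33856)/2 = (276 ± 184)/2, giving x^2 = 46 or x^2 = 230. So f(x) = (x^2 - 46)(x^2 - 230) and the roots of f are ±√46, ±√230. Hence the splitting field is K = Q(√46, √230). Since 46 and 230 are distinct squarefree integers > 1, their product 10580 is not a perfect square, so √230 ∉ Q(√46). By the tower law [K:Q] = [Q(√46,√230):Q(√46)] · [Q(√46):Q] = 2 · 2 = 4.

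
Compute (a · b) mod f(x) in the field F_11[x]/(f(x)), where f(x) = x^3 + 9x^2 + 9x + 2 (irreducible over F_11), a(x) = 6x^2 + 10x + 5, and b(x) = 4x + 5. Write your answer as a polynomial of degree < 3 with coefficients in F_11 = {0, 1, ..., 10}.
a · b ≡ 8x^2 + 8x + 10 (mod f(x))

Multiply in F_11[x]: a(x)·b(x) = (6x^2 + 10x + 5)·(4x + 5) = 2x^3 + 4x^2 + 4x + 3. This has degree ≥ 3, so divide by f(x) over F_11: 2x^3 + 4x^2 + 4x + 3 = (2)·(x^3 + 9x^2 + 9x + 2) + (8x^2 + 8x + 10). Hence a·b ≡ 8x^2 + 8x + 10 (mod f). (F_11[x]/(f) is a field with 11^3 = 1331 elements since f is irreducible of degree 3.)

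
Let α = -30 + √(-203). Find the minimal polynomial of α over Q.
m_α(x) = x^2 + 60x + 1103

From α + 30 = √(-203), squaring gives (α + 30)^2 = -203, i.e. α^2 + 60α + 900 = -203, so α^2 + 60α + 1103 = 0. The discriminant of x^2 + 60x + 1103 is (60)^2 - 4·(1103) = 3600 - 4412 = -812, and 4·(-203) is not a perfect square in Q since -203 is squarefree and ≠ 1. Hence x^2 + 60x + 1103 is irreducible over Q and is the minimal polynomial of α.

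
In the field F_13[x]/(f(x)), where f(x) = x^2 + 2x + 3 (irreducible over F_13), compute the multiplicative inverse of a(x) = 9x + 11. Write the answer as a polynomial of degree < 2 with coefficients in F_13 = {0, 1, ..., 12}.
a(x)^(-1) ≡ 3x + 11 (mod f(x))

Since f is irreducible over F_13, F_13[x]/(f) is a field and a(x) ≠ 0 has an inverse. Apply the extended Euclidean algorithm to f(x) and a(x) in F_13[x]: f(x) = (3x + 11)·a(x) + (12). The last nonzero remainder is the constant 12 = gcd(f, a) in F_13. Back-substituting through the division chain expresses 12 = s(x)·a(x) + t(x)·f(x) with s(x) ≡ 10x + 2 (mod f), so (10x + 2)·a(x) ≡ 12 (mod f). Multiplying by 12^(-1) ≡ 12 in F_13 gives a(x)^(-1) ≡ 12·(10x + 2) ≡ 3x + 11 (mod f). Check: (9x + 11)·(3x + 11) = x^2 + 2x + 4 ≡ 1 (mod x^2 + 2x + 3).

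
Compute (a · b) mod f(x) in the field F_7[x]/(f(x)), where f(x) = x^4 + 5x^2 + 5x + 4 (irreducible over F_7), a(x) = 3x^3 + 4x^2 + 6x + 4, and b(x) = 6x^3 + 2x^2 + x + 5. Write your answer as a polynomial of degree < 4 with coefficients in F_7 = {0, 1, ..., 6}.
a · b ≡ 4x^3 + 6x^2 + 3x + 3 (mod f(x))

Multiply in F_7[x]: a(x)·b(x) = (3x^3 + 4x^2 + 6x + 4)·(6x^3 + 2x^2 + x + 5) = 4x^6 + 2x^5 + 5x^4 + 6x^3 + 6x^2 + 6x + 6. This has degree ≥ 4, so divide by f(x) over F_7: 4x^6 + 2x^5 + 5x^4 + 6x^3 + 6x^2 + 6x + 6 = (4x^2 + 2x + 6)·(x^4 + 5x^2 + 5x + 4) + (4x^3 + 6x^2 + 3x + 3). Hence a·b ≡ 4x^3 + 6x^2 + 3x + 3 (mod f). (F_7[x]/(f) is a field with 7^4 = 2401 elements since f is irreducible of degree 4.)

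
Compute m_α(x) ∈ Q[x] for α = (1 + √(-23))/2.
m_α(x) = x^2 - x + 6

From 2α - 1 = √(-23), squaring gives (2α - 1)^2 = -23, i.e. 4α^2 - 4α + 1 = -23, so α^2 - α + (1 + 23)/4 = 0. Since -23 ≡ 1 (mod 4), (1 + 23)/4 = 6 ∈ Z. The polynomial x^2 - x + 6 has discriminant 1 - 4·(6) = -23, which is not a perfect square in Q (d = -23 is squarefree and ≠ 1), so x^2 - x + 6 is irreducible over Q. It is the minimal polynomial of α.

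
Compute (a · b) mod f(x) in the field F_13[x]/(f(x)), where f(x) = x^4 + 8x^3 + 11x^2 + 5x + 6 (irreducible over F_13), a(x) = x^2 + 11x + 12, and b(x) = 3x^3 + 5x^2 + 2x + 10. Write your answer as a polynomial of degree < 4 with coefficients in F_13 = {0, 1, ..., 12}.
a · b ≡ x^2 + 7x + 10 (mod f(x))

Multiply in F_13[x]: a(x)·b(x) = (x^2 + 11x + 12)·(3x^3 + 5x^2 + 2x + 10) = 3x^5 + 12x^4 + 2x^3 + x^2 + 4x + 3. This has degree ≥ 4, so divide by f(x) over F_13: 3x^5 + 12x^4 + 2x^3 + x^2 + 4x + 3 = (3x + 1)·(x^4 + 8x^3 + 11x^2 + 5x + 6) + (x^2 + 7x + 10). Hence a·b ≡ x^2 + 7x + 10 (mod f). (F_13[x]/(f) is a field with 13^4 = 28561 elements since f is irreducible of degree 4.)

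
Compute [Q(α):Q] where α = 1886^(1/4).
[Q(α):Q] = 4

α is a root of x^4 - 1886. By Eisenstein's criterion at the prime p = 2 (which divides the constant term 1886 but p^2 = 4 does not, since 1886 is squarefree), x^4 - 1886 is irreducible over Q. Hence [Q(α):Q] = 4.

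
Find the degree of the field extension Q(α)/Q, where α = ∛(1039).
[Q(α):Q] = 3

The minimal polynomial of α is x^3 - 1039, irreducible over Q since 1039 is not a perfect cube (so x^3 - 1039 has no rational root). Hence [Q(α):Q] = deg(m_α) = 3.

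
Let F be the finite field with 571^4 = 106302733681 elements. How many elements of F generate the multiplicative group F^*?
There are φ(106302733680) = 22535884800 primitive elements

F_q^* is cyclic of order q - 1 = 106302733680. A cyclic group of order m has exactly φ(m) generators. Here m = 106302733680 = 2^4 · 3 · 5 · 11 · 13 · 19 · 163021, so the number of primitive elements is φ(106302733680) = 22535884800.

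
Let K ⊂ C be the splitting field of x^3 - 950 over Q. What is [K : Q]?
[K : Q] = 6

The roots of x^3 - 950 are ∛950, ω∛950, ω^2∛950 where ω = e^(2πi/3) is a primitive cube root of unity, so K = Q(∛950, ω). Now [Q(∛950):Q] = 3 (since 950 is not a perfect cube, x^3 - 950 is irreducible) and [Q(ω):Q] = 2. Both 2 and 3 divide [K:Q], and [K:Q] ≤ 3·2 = 6, so [K:Q] = 6. (Equivalently: Q(∛950) ⊂ R but ω ∉ R, so [K : Q(∛950)] = 2.)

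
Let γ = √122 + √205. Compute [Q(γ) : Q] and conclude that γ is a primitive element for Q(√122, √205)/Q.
[Q(γ) : Q] = 4 (equivalently, Q(γ) = Q(√122, √205))

Obviously Q(γ) ⊆ Q(√122, √205), and [Q(√122, √205):Q] = 4 (since 122, 205 are distinct squarefree integers > 1 with 25010 not a perfect square). To show equality we compute the minimal polynomial of γ. From γ = √122 + √205: γ^2 = 122 + 2√(25010) + 205 = 327 + 2√(25010), so γ^2 - 327 = 2√(25010); squaring, (γ^2 - 327)^2 = 4·25010, i.e. γ^4 - 654γ^2 + 106929 - 100040 = 0, i.e. γ^4 - 654γ^2 + 6889 = 0. So γ is a root of x^4 - 654x^2 + 6889. This polynomial is irreducible over Q: it has no rational root (each ±√122 ± √205 is irrational), and any factorization into two quadratics over Q would force √(25010) ∈ Q (pairing opposite roots) or √122, √205 ∈ Q (other pairings), all impossible. Hence [Q(γ):Q] = 4 = [Q(√122, √205):Q], so Q(γ) = Q(√122, √205).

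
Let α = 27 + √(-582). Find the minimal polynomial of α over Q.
m_α(x) = x^2 - 54x + 1311

From α - 27 = √(-582), squaring gives (α - 27)^2 = -582, i.e. α^2 - 54α + 729 = -582, so α^2 - 54α + 1311 = 0. The discriminant of x^2 - 54x + 1311 is (-54)^2 - 4·(1311) = 2916 - 5244 = -2328, and 4·(-582) is not a perfect square in Q since -582 is squarefree and ≠ 1. Hence x^2 - 54x + 1311 is irreducible over Q and is the minimal polynomial of α.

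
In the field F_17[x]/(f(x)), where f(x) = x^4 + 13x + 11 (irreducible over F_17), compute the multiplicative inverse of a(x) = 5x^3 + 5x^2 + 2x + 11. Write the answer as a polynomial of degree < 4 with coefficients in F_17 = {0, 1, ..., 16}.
a(x)^(-1) ≡ 16x^3 + 10x^2 + 11x + 15 (mod f(x))

Since f is irreducible over F_17, F_17[x]/(f) is a field and a(x) ≠ 0 has an inverse. Apply the extended Euclidean algorithm to f(x) and a(x) in F_17[x]: f(x) = (7x + 10)·a(x) + (4x^2 + x + 3);  a(x) = (14x + 2)·(4x^2 + x + 3) + (9x + 5);  (4x^2 + x + 3) = (8x + 7)·(9x + 5) + (2). The last nonzero remainder is the constant 2 = gcd(f, a) in F_17. Back-substituting through the division chain expresses 2 = s(x)·a(x) + t(x)·f(x) with s(x) ≡ 15x^3 + 3x^2 + 5x + 13 (mod f), so (15x^3 + 3x^2 + 5x + 13)·a(x) ≡ 2 (mod f). Multiplying by 2^(-1) ≡ 9 in F_17 gives a(x)^(-1) ≡ 9·(15x^3 + 3x^2 + 5x + 13) ≡ 16x^3 + 10x^2 + 11x + 15 (mod f). Check: (5x^3 + 5x^2 + 2x + 11)·(16x^3 + 10x^2 + 11x + 15) = 12x^6 + 11x^5 + x^4 + 3x^3 + 3x^2 + 15x + 12 ≡ 1 (mod x^4 + 13x + 11).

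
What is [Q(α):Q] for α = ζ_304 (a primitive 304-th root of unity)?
[Q(α):Q] = 144

The minimal polynomial of ζ_304 over Q is the 304-th cyclotomic polynomial Φ_304(x), which is irreducible over Q and has degree φ(304) = 144. Hence [Q(α):Q] = φ(304) = 144.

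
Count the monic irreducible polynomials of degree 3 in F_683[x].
There are 106203768 monic irreducible polynomials of degree 3 over F_683

Each element of F_{683^3} that lies in no proper subfield is a root of exactly one monic irreducible of degree 3 over F_683, and each such polynomial has 3 distinct roots in F_{683^3}. By Möbius inversion the count is N_683(3) = (1/3) Σ_{d|3} μ(3/d) · 683^d = (1/3)(μ(3)·683^1 + μ(1)·683^3) = 318611304/3 = 106203768.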